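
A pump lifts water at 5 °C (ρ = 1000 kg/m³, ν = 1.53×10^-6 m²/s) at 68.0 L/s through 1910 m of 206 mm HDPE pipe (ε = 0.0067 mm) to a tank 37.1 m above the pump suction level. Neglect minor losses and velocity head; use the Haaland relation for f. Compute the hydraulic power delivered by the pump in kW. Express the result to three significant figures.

P_hyd ≈ 44.2 kW

V = 4Q/(πD²) = 2.040 m/s; Re = 2.75×10^5; ε/D = 3.25×10^-5; f = 0.01485
h_f = f(L/D)V²/2g = 29.20 m
Total head H = z + h_f = 37.1 + 29.20 = 66.30 m
P_hyd = ρgQH = 1000·9.81·0.0680·66.30 = 44.23 kW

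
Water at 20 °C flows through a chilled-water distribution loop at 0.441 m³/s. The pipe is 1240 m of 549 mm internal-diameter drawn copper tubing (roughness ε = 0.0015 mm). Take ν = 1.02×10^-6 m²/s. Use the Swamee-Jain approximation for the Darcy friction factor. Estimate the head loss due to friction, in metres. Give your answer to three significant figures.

V = 4Q/(πD²) = 4·0.441/(π·0.549²) = 1.863 m/s
Re = VD/ν = 1.863·0.549/1.02×10^-6 = 1.00×10^6 → turbulent
ε/D = 0.0015/549 = 2.73×10^-6
Swamee-Jain: f = 0.01167
h_f = f(L/D)V²/(2g) = 0.01167·(1240/0.549)·1.863²/(2·9.81) = 4.663 m

h_f ≈ 4.66 m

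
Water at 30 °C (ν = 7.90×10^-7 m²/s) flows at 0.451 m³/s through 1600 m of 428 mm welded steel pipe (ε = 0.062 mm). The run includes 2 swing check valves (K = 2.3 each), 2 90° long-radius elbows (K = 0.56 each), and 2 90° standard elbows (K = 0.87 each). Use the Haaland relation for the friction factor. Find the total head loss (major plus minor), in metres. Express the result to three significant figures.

V = 4Q/(πD²) = 3.135 m/s; V²/2g = 0.5008 m
Re = 1.70×10^6, ε/D = 1.45×10^-4 → f = 0.01355 (Haaland)
Major: h_f = f(L/D)·V²/2g = 0.01355·3738·0.5008 = 25.37 m
Minor: ΣK = 7.46; h_m = ΣK·V²/2g = 3.736 m
Total H_L = 25.37 + 3.736 = 29.11 m

H_L ≈ 29.1 m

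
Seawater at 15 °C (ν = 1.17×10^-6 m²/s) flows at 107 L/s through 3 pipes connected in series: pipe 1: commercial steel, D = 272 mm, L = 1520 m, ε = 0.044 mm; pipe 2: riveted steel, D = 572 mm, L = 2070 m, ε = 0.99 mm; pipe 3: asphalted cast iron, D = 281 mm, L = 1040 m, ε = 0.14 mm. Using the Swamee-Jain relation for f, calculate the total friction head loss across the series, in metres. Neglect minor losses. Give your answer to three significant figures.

Pipe 1: V = 1.841 m/s, Re = 4.28×10^5, ε/D = 1.62×10^-4, f = 0.01537, h_1 = f(L/D)V²/2g = 14.85 m
Pipe 2: V = 0.4164 m/s, Re = 2.04×10^5, ε/D = 0.00173, f = 0.02368, h_2 = f(L/D)V²/2g = 0.7573 m
Pipe 3: V = 1.725 m/s, Re = 4.14×10^5, ε/D = 4.98×10^-4, f = 0.01795, h_3 = f(L/D)V²/2g = 10.08 m
Series → Q common, losses add: H = Σh = 25.68 m

H ≈ 25.7 m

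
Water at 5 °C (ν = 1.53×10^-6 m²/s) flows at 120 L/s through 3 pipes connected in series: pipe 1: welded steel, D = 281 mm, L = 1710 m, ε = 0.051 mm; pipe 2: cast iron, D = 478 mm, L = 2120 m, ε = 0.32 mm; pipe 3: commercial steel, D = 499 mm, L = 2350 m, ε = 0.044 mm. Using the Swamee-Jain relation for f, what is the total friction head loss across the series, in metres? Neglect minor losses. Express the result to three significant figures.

H ≈ 21.9 m

Pipe 1: V = 1.935 m/s, Re = 3.55×10^5, ε/D = 1.81×10^-4, f = 0.01586, h_1 = f(L/D)V²/2g = 18.42 m
Pipe 2: V = 0.6687 m/s, Re = 2.09×10^5, ε/D = 6.69×10^-4, f = 0.01971, h_2 = f(L/D)V²/2g = 1.992 m
Pipe 3: V = 0.6136 m/s, Re = 2.00×10^5, ε/D = 8.82×10^-5, f = 0.01629, h_3 = f(L/D)V²/2g = 1.473 m
Series → Q common, losses add: H = Σh = 21.88 m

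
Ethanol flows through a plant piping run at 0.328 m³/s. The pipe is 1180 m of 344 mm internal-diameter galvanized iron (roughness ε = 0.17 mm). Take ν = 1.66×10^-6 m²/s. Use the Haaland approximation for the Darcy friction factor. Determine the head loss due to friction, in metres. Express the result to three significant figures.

V = 4Q/(πD²) = 4·0.328/(π·0.344²) = 3.529 m/s
Re = VD/ν = 3.529·0.344/1.66×10^-6 = 7.31×10^5 → turbulent
ε/D = 0.17/344 = 4.94×10^-4
Haaland: f = 0.01729
h_f = f(L/D)V²/(2g) = 0.01729·(1180/0.344)·3.529²/(2·9.81) = 37.64 m

h_f ≈ 37.6 m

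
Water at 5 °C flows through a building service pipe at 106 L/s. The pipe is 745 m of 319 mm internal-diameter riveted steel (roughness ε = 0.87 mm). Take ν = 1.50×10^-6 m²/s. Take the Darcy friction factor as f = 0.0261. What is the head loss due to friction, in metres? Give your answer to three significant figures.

V = 4Q/(πD²) = 4·0.106/(π·0.319²) = 1.326 m/s
h_f = f(L/D)V²/(2g) = 0.02610·(745/0.319)·1.326²/(2·9.81) = 5.465 m

h_f ≈ 5.46 m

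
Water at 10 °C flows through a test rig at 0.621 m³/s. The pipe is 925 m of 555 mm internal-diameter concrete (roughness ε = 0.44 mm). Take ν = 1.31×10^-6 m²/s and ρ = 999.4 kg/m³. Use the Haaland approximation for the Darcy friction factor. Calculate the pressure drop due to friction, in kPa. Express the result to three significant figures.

V = 4Q/(πD²) = 4·0.621/(π·0.555²) = 2.567 m/s
Re = VD/ν = 2.567·0.555/1.31×10^-6 = 1.09×10^6 → turbulent
ε/D = 0.44/555 = 7.93×10^-4
Haaland: f = 0.01890
h_f = f(L/D)V²/(2g) = 0.01890·(925/0.555)·2.567²/(2·9.81) = 10.58 m
Δp = ρg·h_f = 999.4·9.81·10.58 = 103.7 kPa

Δp ≈ 104 kPa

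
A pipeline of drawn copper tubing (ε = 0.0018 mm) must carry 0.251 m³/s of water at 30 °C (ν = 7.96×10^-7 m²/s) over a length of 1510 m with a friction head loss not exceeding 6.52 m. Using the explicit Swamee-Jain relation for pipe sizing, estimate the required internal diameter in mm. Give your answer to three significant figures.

D ≈ 432 mm

Swamee-Jain (Type III): D = 0.66·[ε^1.25·(LQ²/(gh_f))^4.75 + ν·Q^9.4·(L/(gh_f))^5.2]^0.04
LQ²/(gh_f) = 1.487; L/(gh_f) = 23.61
Term 1 = ε^1.25·(…)^4.75 = 4.35×10^-7; Term 2 = ν·Q^9.4·(…)^5.2 = 2.50×10^-5
D = 0.66·(4.35×10^-7 + 2.50×10^-5)^0.04 = 0.4323 m = 432 mm
Check: V = 1.71 m/s, Re = 9.29×10^5, f = 0.01185, h_f = 6.17 m ≈ 6.52 m ✓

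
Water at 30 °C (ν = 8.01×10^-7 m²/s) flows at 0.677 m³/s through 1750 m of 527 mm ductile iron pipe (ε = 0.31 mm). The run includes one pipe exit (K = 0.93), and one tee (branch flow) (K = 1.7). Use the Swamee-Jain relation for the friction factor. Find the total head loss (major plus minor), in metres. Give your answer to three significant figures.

V = 4Q/(πD²) = 3.104 m/s; V²/2g = 0.4910 m
Re = 2.04×10^6, ε/D = 5.88×10^-4 → f = 0.01762 (Swamee-Jain)
Major: h_f = f(L/D)·V²/2g = 0.01762·3321·0.4910 = 28.72 m
Minor: ΣK = 2.63; h_m = ΣK·V²/2g = 1.291 m
Total H_L = 28.72 + 1.291 = 30.01 m

H_L ≈ 30.0 m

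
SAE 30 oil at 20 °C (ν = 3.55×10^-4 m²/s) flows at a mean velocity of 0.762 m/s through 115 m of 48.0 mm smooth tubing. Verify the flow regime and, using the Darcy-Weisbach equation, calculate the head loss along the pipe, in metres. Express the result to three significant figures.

Re = VD/ν = 0.762·0.04800/3.55×10^-4 = 103 → laminar (Re < 2300)
f = 64/Re = 0.6212
h_f = f(L/D)V²/(2g) = 0.6212·(115/0.04800)·0.762²/(2·9.81) = 44.04 m

h_f ≈ 44.0 m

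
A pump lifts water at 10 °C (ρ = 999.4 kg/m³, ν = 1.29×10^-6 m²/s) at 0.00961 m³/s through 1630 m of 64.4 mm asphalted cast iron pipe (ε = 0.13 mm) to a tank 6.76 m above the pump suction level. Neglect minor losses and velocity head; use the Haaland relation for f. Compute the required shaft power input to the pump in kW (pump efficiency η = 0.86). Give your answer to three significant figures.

P_shaft ≈ 31.0 kW

V = 4Q/(πD²) = 2.950 m/s; Re = 1.47×10^5; ε/D = 0.00202; f = 0.02457
h_f = f(L/D)V²/2g = 275.9 m
Total head H = z + h_f = 6.76 + 275.9 = 282.6 m
P_hyd = ρgQH = 999.4·9.81·0.00961·282.6 = 26.63 kW
P_shaft = P_hyd/η = 26.63/0.86 = 30.97 kW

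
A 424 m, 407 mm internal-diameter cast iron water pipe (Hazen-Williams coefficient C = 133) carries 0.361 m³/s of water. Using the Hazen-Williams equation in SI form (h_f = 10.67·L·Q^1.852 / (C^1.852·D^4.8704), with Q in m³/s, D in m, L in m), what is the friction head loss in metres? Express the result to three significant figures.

h_f = 10.67·424·0.361^1.852 / (133^1.852·0.407^4.8704) = 6.369 m

h_f ≈ 6.37 m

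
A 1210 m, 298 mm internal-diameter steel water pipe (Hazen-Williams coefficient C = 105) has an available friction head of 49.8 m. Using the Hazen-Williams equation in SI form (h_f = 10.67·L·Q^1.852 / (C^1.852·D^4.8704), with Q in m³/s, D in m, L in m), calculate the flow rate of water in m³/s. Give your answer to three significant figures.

Rearranging: Q = [h_f·C^1.852·D^4.8704 / (10.67·L)]^(1/1.852)
Q = [49.8·105^1.852·0.298^4.8704 / (10.67·1210)]^0.540 = 0.2164 m³/s

Q ≈ 0.216 m³/s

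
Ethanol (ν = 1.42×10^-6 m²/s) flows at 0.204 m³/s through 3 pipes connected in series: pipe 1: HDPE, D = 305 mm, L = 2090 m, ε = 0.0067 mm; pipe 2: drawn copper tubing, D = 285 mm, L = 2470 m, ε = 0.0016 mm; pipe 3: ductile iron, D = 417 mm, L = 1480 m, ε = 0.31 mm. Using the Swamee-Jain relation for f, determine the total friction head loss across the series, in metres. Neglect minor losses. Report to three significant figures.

H ≈ 100 m

Pipe 1: V = 2.792 m/s, Re = 6.00×10^5, ε/D = 2.20×10^-5, f = 0.01306, h_1 = f(L/D)V²/2g = 35.56 m
Pipe 2: V = 3.198 m/s, Re = 6.42×10^5, ε/D = 5.61×10^-6, f = 0.01263, h_2 = f(L/D)V²/2g = 57.06 m
Pipe 3: V = 1.494 m/s, Re = 4.39×10^5, ε/D = 7.43×10^-4, f = 0.01925, h_3 = f(L/D)V²/2g = 7.768 m
Series → Q common, losses add: H = Σh = 100.4 m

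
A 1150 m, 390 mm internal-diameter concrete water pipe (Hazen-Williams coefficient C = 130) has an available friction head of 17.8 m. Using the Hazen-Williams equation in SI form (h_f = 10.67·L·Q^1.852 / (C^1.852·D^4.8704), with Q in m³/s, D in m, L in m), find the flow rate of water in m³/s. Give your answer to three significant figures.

Rearranging: Q = [h_f·C^1.852·D^4.8704 / (10.67·L)]^(1/1.852)
Q = [17.8·130^1.852·0.390^4.8704 / (10.67·1150)]^0.540 = 0.3205 m³/s

Q ≈ 0.321 m³/s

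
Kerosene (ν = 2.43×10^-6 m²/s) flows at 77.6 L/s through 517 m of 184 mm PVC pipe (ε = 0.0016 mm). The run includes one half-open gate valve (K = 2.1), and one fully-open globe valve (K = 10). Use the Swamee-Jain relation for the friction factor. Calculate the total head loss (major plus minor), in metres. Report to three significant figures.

H_L ≈ 23.9 m

V = 4Q/(πD²) = 2.918 m/s; V²/2g = 0.4341 m
Re = 2.21×10^5, ε/D = 8.70×10^-6 → f = 0.01532 (Swamee-Jain)
Major: h_f = f(L/D)·V²/2g = 0.01532·2810·0.4341 = 18.69 m
Minor: ΣK = 12.1; h_m = ΣK·V²/2g = 5.252 m
Total H_L = 18.69 + 5.252 = 23.94 m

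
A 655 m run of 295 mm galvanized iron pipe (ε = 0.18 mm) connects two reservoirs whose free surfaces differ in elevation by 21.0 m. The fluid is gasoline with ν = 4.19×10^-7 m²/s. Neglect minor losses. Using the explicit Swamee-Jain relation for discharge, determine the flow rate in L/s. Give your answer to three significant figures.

Q ≈ 222 L/s

Swamee-Jain (Type II): Q = -0.965·√(gD⁵h_f/L)·ln[ε/(3.7D) + √(3.17ν²L/(gD³h_f))]
√(gD⁵h_f/L) = √(9.81·0.295⁵·21.0/655) = 0.02651
ε/(3.7D) = 1.65×10^-4; √(3.17ν²L/(gD³h_f)) = 8.30×10^-6
Q = -0.965·0.02651·ln(1.732×10^-4) = 0.2216 m³/s
Check: V = 3.24 m/s, Re = 2.28×10^6, f = 0.01773, h_f = 21.1 m ≈ 21.0 m ✓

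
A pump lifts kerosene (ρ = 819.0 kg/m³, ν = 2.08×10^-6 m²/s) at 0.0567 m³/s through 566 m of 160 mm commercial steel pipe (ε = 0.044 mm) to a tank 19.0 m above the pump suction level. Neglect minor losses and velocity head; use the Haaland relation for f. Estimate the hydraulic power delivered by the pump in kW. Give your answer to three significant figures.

V = 4Q/(πD²) = 2.820 m/s; Re = 2.17×10^5; ε/D = 2.75×10^-4; f = 0.01719
h_f = f(L/D)V²/2g = 24.65 m
Total head H = z + h_f = 19.0 + 24.65 = 43.65 m
P_hyd = ρgQH = 819.0·9.81·0.0567·43.65 = 19.88 kW

P_hyd ≈ 19.9 kW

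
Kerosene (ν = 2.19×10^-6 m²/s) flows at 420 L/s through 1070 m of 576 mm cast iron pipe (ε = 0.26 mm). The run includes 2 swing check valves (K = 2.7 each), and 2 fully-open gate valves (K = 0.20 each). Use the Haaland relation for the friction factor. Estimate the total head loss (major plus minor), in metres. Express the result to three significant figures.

H_L ≈ 5.05 m

V = 4Q/(πD²) = 1.612 m/s; V²/2g = 0.1324 m
Re = 4.24×10^5, ε/D = 4.51×10^-4 → f = 0.01741 (Haaland)
Major: h_f = f(L/D)·V²/2g = 0.01741·1858·0.1324 = 4.282 m
Minor: ΣK = 5.80; h_m = ΣK·V²/2g = 0.7680 m
Total H_L = 4.282 + 0.7680 = 5.050 m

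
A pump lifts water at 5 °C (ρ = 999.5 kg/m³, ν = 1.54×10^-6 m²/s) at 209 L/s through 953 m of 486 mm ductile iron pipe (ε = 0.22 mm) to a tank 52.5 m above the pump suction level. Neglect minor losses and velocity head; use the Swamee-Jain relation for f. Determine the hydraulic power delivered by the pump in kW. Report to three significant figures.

V = 4Q/(πD²) = 1.127 m/s; Re = 3.56×10^5; ε/D = 4.53×10^-4; f = 0.01783
h_f = f(L/D)V²/2g = 2.263 m
Total head H = z + h_f = 52.5 + 2.263 = 54.76 m
P_hyd = ρgQH = 999.5·9.81·0.209·54.76 = 112.2 kW

P_hyd ≈ 112 kW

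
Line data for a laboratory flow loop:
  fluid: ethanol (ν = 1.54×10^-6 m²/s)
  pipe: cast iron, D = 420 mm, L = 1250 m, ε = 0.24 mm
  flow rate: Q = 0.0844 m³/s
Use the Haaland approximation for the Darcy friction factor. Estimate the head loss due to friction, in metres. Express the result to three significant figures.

V = 4Q/(πD²) = 4·0.0844/(π·0.420²) = 0.6092 m/s
Re = VD/ν = 0.6092·0.420/1.54×10^-6 = 1.66×10^5 → turbulent
ε/D = 0.24/420 = 5.71×10^-4
Haaland: f = 0.01930
h_f = f(L/D)V²/(2g) = 0.01930·(1250/0.420)·0.6092²/(2·9.81) = 1.087 m

h_f ≈ 1.09 m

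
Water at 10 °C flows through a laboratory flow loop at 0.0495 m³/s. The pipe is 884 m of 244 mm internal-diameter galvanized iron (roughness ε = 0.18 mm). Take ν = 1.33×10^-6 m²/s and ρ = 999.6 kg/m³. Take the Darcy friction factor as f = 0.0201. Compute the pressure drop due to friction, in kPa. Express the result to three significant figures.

Δp ≈ 40.8 kPa

V = 4Q/(πD²) = 4·0.0495/(π·0.244²) = 1.059 m/s
h_f = f(L/D)V²/(2g) = 0.02010·(884/0.244)·1.059²/(2·9.81) = 4.159 m
Δp = ρg·h_f = 999.6·9.81·4.159 = 40.79 kPa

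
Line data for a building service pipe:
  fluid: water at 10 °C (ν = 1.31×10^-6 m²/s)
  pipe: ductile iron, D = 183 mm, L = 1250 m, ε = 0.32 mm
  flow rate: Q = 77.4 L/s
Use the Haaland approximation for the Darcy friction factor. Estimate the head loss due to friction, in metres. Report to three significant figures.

h_f ≈ 69.6 m

V = 4Q/(πD²) = 4·0.0774/(π·0.183²) = 2.943 m/s
Re = VD/ν = 2.943·0.183/1.31×10^-6 = 4.11×10^5 → turbulent
ε/D = 0.32/183 = 0.00175
Haaland: f = 0.02308
h_f = f(L/D)V²/(2g) = 0.02308·(1250/0.183)·2.943²/(2·9.81) = 69.58 m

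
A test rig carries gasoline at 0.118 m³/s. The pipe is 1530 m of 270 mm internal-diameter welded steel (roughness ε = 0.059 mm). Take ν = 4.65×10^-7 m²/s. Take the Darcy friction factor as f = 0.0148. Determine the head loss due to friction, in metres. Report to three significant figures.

V = 4Q/(πD²) = 4·0.118/(π·0.270²) = 2.061 m/s
h_f = f(L/D)V²/(2g) = 0.01480·(1530/0.270)·2.061²/(2·9.81) = 18.16 m

h_f ≈ 18.2 m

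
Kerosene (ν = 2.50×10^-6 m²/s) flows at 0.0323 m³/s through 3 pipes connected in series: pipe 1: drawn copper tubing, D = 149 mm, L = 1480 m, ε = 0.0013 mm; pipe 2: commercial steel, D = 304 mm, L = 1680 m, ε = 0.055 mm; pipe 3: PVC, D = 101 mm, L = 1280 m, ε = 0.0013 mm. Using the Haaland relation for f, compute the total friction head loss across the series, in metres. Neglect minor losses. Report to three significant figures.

H ≈ 202 m

Pipe 1: V = 1.852 m/s, Re = 1.10×10^5, ε/D = 8.72×10^-6, f = 0.01749, h_1 = f(L/D)V²/2g = 30.39 m
Pipe 2: V = 0.4450 m/s, Re = 5.41×10^4, ε/D = 1.81×10^-4, f = 0.02091, h_2 = f(L/D)V²/2g = 1.166 m
Pipe 3: V = 4.032 m/s, Re = 1.63×10^5, ε/D = 1.29×10^-5, f = 0.01621, h_3 = f(L/D)V²/2g = 170.1 m
Series → Q common, losses add: H = Σh = 201.7 m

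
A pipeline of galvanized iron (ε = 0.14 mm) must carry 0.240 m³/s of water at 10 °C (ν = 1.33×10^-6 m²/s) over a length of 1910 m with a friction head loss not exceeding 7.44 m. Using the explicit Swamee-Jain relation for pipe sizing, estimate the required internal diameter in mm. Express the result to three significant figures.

D ≈ 465 mm

Swamee-Jain (Type III): D = 0.66·[ε^1.25·(LQ²/(gh_f))^4.75 + ν·Q^9.4·(L/(gh_f))^5.2]^0.04
LQ²/(gh_f) = 1.507; L/(gh_f) = 26.17
Term 1 = ε^1.25·(…)^4.75 = 1.07×10^-4; Term 2 = ν·Q^9.4·(…)^5.2 = 4.68×10^-5
D = 0.66·(1.07×10^-4 + 4.68×10^-5)^0.04 = 0.4645 m = 465 mm
Check: V = 1.42 m/s, Re = 4.95×10^5, f = 0.01640, h_f = 6.89 m ≈ 7.44 m ✓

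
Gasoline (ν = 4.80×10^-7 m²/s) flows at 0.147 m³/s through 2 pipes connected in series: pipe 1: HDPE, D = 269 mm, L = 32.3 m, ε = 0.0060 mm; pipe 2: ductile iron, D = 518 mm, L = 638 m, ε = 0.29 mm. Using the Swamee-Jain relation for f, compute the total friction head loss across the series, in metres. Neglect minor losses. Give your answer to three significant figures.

H ≈ 1.02 m

Pipe 1: V = 2.587 m/s, Re = 1.45×10^6, ε/D = 2.23×10^-5, f = 0.01156, h_1 = f(L/D)V²/2g = 0.4734 m
Pipe 2: V = 0.6975 m/s, Re = 7.53×10^5, ε/D = 5.60×10^-4, f = 0.01785, h_2 = f(L/D)V²/2g = 0.5451 m
Series → Q common, losses add: H = Σh = 1.019 m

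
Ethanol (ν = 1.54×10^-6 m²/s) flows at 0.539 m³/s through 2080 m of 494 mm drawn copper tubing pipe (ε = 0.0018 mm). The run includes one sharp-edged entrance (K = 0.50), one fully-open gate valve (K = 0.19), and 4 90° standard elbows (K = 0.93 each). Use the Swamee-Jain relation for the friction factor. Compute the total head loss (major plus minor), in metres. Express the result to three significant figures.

V = 4Q/(πD²) = 2.812 m/s; V²/2g = 0.4031 m
Re = 9.02×10^5, ε/D = 3.64×10^-6 → f = 0.01190 (Swamee-Jain)
Major: h_f = f(L/D)·V²/2g = 0.01190·4211·0.4031 = 20.19 m
Minor: ΣK = 4.41; h_m = ΣK·V²/2g = 1.778 m
Total H_L = 20.19 + 1.778 = 21.97 m

H_L ≈ 22.0 m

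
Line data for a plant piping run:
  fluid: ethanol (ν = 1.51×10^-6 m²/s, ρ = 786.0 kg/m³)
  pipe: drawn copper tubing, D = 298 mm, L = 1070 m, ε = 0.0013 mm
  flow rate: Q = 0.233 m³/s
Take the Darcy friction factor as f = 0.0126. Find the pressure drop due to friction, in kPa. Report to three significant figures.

Δp ≈ 198 kPa

V = 4Q/(πD²) = 4·0.233/(π·0.298²) = 3.341 m/s
h_f = f(L/D)V²/(2g) = 0.01260·(1070/0.298)·3.341²/(2·9.81) = 25.73 m
Δp = ρg·h_f = 786.0·9.81·25.73 = 198.4 kPa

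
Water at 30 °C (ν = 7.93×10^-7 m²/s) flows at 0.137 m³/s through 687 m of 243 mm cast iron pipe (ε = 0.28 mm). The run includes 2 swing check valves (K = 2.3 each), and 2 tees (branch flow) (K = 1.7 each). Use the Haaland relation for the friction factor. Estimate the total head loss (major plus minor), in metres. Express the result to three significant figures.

H_L ≈ 29.5 m

V = 4Q/(πD²) = 2.954 m/s; V²/2g = 0.4448 m
Re = 9.05×10^5, ε/D = 0.00115 → f = 0.02064 (Haaland)
Major: h_f = f(L/D)·V²/2g = 0.02064·2827·0.4448 = 25.95 m
Minor: ΣK = 8.00; h_m = ΣK·V²/2g = 3.558 m
Total H_L = 25.95 + 3.558 = 29.51 m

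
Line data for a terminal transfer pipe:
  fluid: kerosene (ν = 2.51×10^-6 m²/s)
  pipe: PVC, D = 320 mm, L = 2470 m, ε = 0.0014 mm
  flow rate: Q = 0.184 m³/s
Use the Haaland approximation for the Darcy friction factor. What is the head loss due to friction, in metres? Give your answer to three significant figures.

V = 4Q/(πD²) = 4·0.184/(π·0.320²) = 2.288 m/s
Re = VD/ν = 2.288·0.320/2.51×10^-6 = 2.92×10^5 → turbulent
ε/D = 0.0014/320 = 4.37×10^-6
Haaland: f = 0.01445
h_f = f(L/D)V²/(2g) = 0.01445·(2470/0.320)·2.288²/(2·9.81) = 29.76 m

h_f ≈ 29.8 m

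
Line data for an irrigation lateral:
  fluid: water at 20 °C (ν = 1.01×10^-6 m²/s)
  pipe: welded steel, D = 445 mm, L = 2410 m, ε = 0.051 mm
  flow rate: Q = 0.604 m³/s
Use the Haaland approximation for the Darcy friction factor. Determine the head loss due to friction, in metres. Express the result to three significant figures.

h_f ≈ 54.5 m

V = 4Q/(πD²) = 4·0.604/(π·0.445²) = 3.884 m/s
Re = VD/ν = 3.884·0.445/1.01×10^-6 = 1.71×10^6 → turbulent
ε/D = 0.051/445 = 1.15×10^-4
Haaland: f = 0.01309
h_f = f(L/D)V²/(2g) = 0.01309·(2410/0.445)·3.884²/(2·9.81) = 54.48 m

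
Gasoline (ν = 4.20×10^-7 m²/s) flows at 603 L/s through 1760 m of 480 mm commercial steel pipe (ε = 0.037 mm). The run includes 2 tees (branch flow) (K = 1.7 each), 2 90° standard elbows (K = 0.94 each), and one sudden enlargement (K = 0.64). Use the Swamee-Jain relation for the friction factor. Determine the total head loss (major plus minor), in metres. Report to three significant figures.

V = 4Q/(πD²) = 3.332 m/s; V²/2g = 0.5660 m
Re = 3.81×10^6, ε/D = 7.71×10^-5 → f = 0.01204 (Swamee-Jain)
Major: h_f = f(L/D)·V²/2g = 0.01204·3667·0.5660 = 24.98 m
Minor: ΣK = 5.92; h_m = ΣK·V²/2g = 3.351 m
Total H_L = 24.98 + 3.351 = 28.33 m

H_L ≈ 28.3 m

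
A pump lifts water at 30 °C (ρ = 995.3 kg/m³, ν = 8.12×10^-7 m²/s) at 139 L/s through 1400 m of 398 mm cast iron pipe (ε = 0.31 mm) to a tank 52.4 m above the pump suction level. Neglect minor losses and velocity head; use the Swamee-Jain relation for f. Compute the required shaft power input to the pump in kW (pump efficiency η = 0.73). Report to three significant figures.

P_shaft ≈ 105 kW

V = 4Q/(πD²) = 1.117 m/s; Re = 5.48×10^5; ε/D = 7.79×10^-4; f = 0.01926
h_f = f(L/D)V²/2g = 4.311 m
Total head H = z + h_f = 52.4 + 4.311 = 56.71 m
P_hyd = ρgQH = 995.3·9.81·0.139·56.71 = 76.97 kW
P_shaft = P_hyd/η = 76.97/0.73 = 105.4 kW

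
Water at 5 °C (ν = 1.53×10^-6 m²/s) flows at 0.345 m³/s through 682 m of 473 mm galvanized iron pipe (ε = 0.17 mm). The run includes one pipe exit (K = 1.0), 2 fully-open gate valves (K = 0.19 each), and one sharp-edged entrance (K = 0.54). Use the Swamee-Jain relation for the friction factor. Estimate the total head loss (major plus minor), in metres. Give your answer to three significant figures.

V = 4Q/(πD²) = 1.963 m/s; V²/2g = 0.1965 m
Re = 6.07×10^5, ε/D = 3.59×10^-4 → f = 0.01664 (Swamee-Jain)
Major: h_f = f(L/D)·V²/2g = 0.01664·1442·0.1965 = 4.713 m
Minor: ΣK = 1.92; h_m = ΣK·V²/2g = 0.3772 m
Total H_L = 4.713 + 0.3772 = 5.091 m

H_L ≈ 5.09 m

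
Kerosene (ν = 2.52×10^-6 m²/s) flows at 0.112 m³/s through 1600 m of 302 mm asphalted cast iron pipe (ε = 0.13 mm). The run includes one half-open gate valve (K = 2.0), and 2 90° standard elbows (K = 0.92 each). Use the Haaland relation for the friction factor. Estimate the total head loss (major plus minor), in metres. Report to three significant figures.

V = 4Q/(πD²) = 1.564 m/s; V²/2g = 0.1246 m
Re = 1.87×10^5, ε/D = 4.30×10^-4 → f = 0.01838 (Haaland)
Major: h_f = f(L/D)·V²/2g = 0.01838·5298·0.1246 = 12.13 m
Minor: ΣK = 3.84; h_m = ΣK·V²/2g = 0.4785 m
Total H_L = 12.13 + 0.4785 = 12.61 m

H_L ≈ 12.6 m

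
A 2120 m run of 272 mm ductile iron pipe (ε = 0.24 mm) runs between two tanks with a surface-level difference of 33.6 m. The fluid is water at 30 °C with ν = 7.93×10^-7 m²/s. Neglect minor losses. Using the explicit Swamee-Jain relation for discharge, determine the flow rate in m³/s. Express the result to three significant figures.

Q ≈ 0.121 m³/s

Swamee-Jain (Type II): Q = -0.965·√(gD⁵h_f/L)·ln[ε/(3.7D) + √(3.17ν²L/(gD³h_f))]
√(gD⁵h_f/L) = √(9.81·0.272⁵·33.6/2120) = 0.01521
ε/(3.7D) = 2.38×10^-4; √(3.17ν²L/(gD³h_f)) = 2.52×10^-5
Q = -0.965·0.01521·ln(2.637×10^-4) = 0.1210 m³/s
Check: V = 2.08 m/s, Re = 7.14×10^5, f = 0.01962, h_f = 33.8 m ≈ 33.6 m ✓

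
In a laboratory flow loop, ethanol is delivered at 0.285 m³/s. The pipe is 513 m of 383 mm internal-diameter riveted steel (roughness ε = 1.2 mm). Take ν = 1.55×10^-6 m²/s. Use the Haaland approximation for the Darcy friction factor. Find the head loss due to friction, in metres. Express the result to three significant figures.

h_f ≈ 11.2 m

V = 4Q/(πD²) = 4·0.285/(π·0.383²) = 2.474 m/s
Re = VD/ν = 2.474·0.383/1.55×10^-6 = 6.11×10^5 → turbulent
ε/D = 1.2/383 = 0.00313
Haaland: f = 0.02673
h_f = f(L/D)V²/(2g) = 0.02673·(513/0.383)·2.474²/(2·9.81) = 11.17 m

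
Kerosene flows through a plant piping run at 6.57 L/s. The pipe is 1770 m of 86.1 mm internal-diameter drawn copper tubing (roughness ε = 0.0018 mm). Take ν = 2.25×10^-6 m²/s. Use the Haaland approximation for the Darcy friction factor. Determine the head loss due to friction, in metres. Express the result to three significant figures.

h_f ≈ 28.6 m

V = 4Q/(πD²) = 4·0.00657/(π·0.0861²) = 1.128 m/s
Re = VD/ν = 1.128·0.0861/2.25×10^-6 = 4.32×10^4 → turbulent
ε/D = 0.0018/86.1 = 2.09×10^-5
Haaland: f = 0.02146
h_f = f(L/D)V²/(2g) = 0.02146·(1770/0.0861)·1.128²/(2·9.81) = 28.63 m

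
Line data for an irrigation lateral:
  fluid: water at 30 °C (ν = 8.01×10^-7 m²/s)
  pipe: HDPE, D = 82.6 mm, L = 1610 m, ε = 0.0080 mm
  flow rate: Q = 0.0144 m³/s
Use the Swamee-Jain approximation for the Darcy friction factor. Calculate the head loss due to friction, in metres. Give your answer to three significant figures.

h_f ≈ 112 m

V = 4Q/(πD²) = 4·0.0144/(π·0.0826²) = 2.687 m/s
Re = VD/ν = 2.687·0.0826/8.01×10^-7 = 2.77×10^5 → turbulent
ε/D = 0.0080/82.6 = 9.69×10^-5
Swamee-Jain: f = 0.01558
h_f = f(L/D)V²/(2g) = 0.01558·(1610/0.0826)·2.687²/(2·9.81) = 111.8 m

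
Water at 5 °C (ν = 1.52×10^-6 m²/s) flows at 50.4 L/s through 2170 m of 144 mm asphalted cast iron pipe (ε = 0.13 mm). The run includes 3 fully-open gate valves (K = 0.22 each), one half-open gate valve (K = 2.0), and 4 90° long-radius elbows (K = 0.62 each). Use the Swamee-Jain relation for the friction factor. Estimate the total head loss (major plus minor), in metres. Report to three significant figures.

V = 4Q/(πD²) = 3.095 m/s; V²/2g = 0.4881 m
Re = 2.93×10^5, ε/D = 9.03×10^-4 → f = 0.02036 (Swamee-Jain)
Major: h_f = f(L/D)·V²/2g = 0.02036·15069·0.4881 = 149.7 m
Minor: ΣK = 5.14; h_m = ΣK·V²/2g = 2.509 m
Total H_L = 149.7 + 2.509 = 152.2 m

H_L ≈ 152 m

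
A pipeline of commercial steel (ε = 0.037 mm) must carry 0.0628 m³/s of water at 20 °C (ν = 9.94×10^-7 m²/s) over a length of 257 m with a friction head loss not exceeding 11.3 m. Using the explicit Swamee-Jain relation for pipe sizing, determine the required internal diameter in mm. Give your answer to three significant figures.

Swamee-Jain (Type III): D = 0.66·[ε^1.25·(LQ²/(gh_f))^4.75 + ν·Q^9.4·(L/(gh_f))^5.2]^0.04
LQ²/(gh_f) = 0.009143; L/(gh_f) = 2.318
Term 1 = ε^1.25·(…)^4.75 = 5.96×10^-16; Term 2 = ν·Q^9.4·(…)^5.2 = 3.96×10^-16
D = 0.66·(5.96×10^-16 + 3.96×10^-16)^0.04 = 0.1657 m = 166 mm
Check: V = 2.91 m/s, Re = 4.85×10^5, f = 0.01576, h_f = 10.6 m ≈ 11.3 m ✓

D ≈ 166 mm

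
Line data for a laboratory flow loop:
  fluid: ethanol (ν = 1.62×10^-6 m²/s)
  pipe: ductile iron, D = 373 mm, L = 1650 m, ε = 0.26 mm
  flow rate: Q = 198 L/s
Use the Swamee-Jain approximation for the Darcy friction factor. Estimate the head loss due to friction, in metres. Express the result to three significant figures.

h_f ≈ 14.1 m

V = 4Q/(πD²) = 4·0.198/(π·0.373²) = 1.812 m/s
Re = VD/ν = 1.812·0.373/1.62×10^-6 = 4.17×10^5 → turbulent
ε/D = 0.26/373 = 6.97×10^-4
Swamee-Jain: f = 0.01905
h_f = f(L/D)V²/(2g) = 0.01905·(1650/0.373)·1.812²/(2·9.81) = 14.10 m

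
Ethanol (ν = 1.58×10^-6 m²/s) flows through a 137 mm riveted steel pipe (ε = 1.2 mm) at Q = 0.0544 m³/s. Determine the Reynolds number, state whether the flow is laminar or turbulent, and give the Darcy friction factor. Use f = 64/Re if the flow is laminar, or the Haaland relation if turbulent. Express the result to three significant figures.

V = 4Q/(πD²) = 3.690 m/s
Re = VD/ν = 3.690·0.137/1.58×10^-6 = 3.20×10^5
Re > 4000 → turbulent; ε/D = 0.00876
Haaland: f = 0.03652

Re ≈ 3.20×10^5; turbulent; f ≈ 0.0365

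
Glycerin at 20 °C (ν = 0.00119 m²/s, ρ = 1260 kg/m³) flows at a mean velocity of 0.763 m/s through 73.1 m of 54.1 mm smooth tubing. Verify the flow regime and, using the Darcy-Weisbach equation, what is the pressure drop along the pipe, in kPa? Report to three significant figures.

Re = VD/ν = 0.763·0.05410/0.00119 = 34.7 → laminar (Re < 2300)
f = 64/Re = 1.845
h_f = f(L/D)V²/(2g) = 1.845·(73.1/0.05410)·0.763²/(2·9.81) = 73.97 m
Δp = ρg·h_f = 1260·9.81·73.97 = 914.4 kPa

Δp ≈ 914 kPa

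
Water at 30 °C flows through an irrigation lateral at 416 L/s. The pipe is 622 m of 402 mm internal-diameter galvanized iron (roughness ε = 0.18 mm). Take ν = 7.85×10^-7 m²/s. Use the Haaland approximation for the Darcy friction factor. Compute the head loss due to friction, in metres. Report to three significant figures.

h_f ≈ 14.1 m

V = 4Q/(πD²) = 4·0.416/(π·0.402²) = 3.278 m/s
Re = VD/ν = 3.278·0.402/7.85×10^-7 = 1.68×10^6 → turbulent
ε/D = 0.18/402 = 4.48×10^-4
Haaland: f = 0.01662
h_f = f(L/D)V²/(2g) = 0.01662·(622/0.402)·3.278²/(2·9.81) = 14.08 m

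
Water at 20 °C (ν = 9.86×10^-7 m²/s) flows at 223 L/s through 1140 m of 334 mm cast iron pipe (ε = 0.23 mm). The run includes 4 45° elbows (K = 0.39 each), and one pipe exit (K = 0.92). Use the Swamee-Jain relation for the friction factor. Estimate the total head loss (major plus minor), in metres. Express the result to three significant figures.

H_L ≈ 21.7 m

V = 4Q/(πD²) = 2.545 m/s; V²/2g = 0.3302 m
Re = 8.62×10^5, ε/D = 6.89×10^-4 → f = 0.01853 (Swamee-Jain)
Major: h_f = f(L/D)·V²/2g = 0.01853·3413·0.3302 = 20.88 m
Minor: ΣK = 2.48; h_m = ΣK·V²/2g = 0.8188 m
Total H_L = 20.88 + 0.8188 = 21.70 m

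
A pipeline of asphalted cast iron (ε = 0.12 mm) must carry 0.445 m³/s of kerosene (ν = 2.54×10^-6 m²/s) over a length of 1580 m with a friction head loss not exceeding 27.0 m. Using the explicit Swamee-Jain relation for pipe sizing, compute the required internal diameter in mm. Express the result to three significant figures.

D ≈ 441 mm

Swamee-Jain (Type III): D = 0.66·[ε^1.25·(LQ²/(gh_f))^4.75 + ν·Q^9.4·(L/(gh_f))^5.2]^0.04
LQ²/(gh_f) = 1.181; L/(gh_f) = 5.965
Term 1 = ε^1.25·(…)^4.75 = 2.77×10^-5; Term 2 = ν·Q^9.4·(…)^5.2 = 1.36×10^-5
D = 0.66·(2.77×10^-5 + 1.36×10^-5)^0.04 = 0.4407 m = 441 mm
Check: V = 2.92 m/s, Re = 5.06×10^5, f = 0.01613, h_f = 25.1 m ≈ 27.0 m ✓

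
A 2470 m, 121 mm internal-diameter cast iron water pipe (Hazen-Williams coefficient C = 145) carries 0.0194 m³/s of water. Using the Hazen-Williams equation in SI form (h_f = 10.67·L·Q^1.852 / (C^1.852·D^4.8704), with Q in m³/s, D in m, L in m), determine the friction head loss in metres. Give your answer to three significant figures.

h_f ≈ 51.8 m

h_f = 10.67·2470·0.0194^1.852 / (145^1.852·0.121^4.8704) = 51.79 m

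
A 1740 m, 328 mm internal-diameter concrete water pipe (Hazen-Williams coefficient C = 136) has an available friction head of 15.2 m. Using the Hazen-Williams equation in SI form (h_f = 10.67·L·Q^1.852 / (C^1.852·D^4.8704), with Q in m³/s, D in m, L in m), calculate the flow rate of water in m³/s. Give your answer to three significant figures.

Rearranging: Q = [h_f·C^1.852·D^4.8704 / (10.67·L)]^(1/1.852)
Q = [15.2·136^1.852·0.328^4.8704 / (10.67·1740)]^0.540 = 0.1562 m³/s

Q ≈ 0.156 m³/s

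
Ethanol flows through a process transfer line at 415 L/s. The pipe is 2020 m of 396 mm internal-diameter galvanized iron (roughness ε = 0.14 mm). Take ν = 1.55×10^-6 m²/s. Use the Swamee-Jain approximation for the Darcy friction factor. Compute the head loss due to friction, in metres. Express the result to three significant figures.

h_f ≈ 48.2 m

V = 4Q/(πD²) = 4·0.415/(π·0.396²) = 3.370 m/s
Re = VD/ν = 3.370·0.396/1.55×10^-6 = 8.61×10^5 → turbulent
ε/D = 0.14/396 = 3.54×10^-4
Swamee-Jain: f = 0.01631
h_f = f(L/D)V²/(2g) = 0.01631·(2020/0.396)·3.370²/(2·9.81) = 48.15 m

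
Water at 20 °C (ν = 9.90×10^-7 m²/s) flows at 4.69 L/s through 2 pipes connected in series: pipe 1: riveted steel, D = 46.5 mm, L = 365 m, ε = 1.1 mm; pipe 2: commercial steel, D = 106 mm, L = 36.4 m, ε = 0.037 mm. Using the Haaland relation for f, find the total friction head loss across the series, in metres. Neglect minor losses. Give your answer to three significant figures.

Pipe 1: V = 2.762 m/s, Re = 1.30×10^5, ε/D = 0.0237, f = 0.05230, h_1 = f(L/D)V²/2g = 159.6 m
Pipe 2: V = 0.5315 m/s, Re = 5.69×10^4, ε/D = 3.49×10^-4, f = 0.02127, h_2 = f(L/D)V²/2g = 0.1052 m
Series → Q common, losses add: H = Σh = 159.7 m

H ≈ 160 m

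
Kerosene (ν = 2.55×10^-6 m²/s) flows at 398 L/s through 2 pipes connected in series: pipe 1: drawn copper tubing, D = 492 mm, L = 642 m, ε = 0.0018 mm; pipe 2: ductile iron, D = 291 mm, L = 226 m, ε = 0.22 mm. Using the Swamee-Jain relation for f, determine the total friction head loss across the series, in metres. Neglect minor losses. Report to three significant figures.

H ≈ 30.9 m

Pipe 1: V = 2.093 m/s, Re = 4.04×10^5, ε/D = 3.66×10^-6, f = 0.01366, h_1 = f(L/D)V²/2g = 3.981 m
Pipe 2: V = 5.984 m/s, Re = 6.83×10^5, ε/D = 7.56×10^-4, f = 0.01901, h_2 = f(L/D)V²/2g = 26.95 m
Series → Q common, losses add: H = Σh = 30.93 m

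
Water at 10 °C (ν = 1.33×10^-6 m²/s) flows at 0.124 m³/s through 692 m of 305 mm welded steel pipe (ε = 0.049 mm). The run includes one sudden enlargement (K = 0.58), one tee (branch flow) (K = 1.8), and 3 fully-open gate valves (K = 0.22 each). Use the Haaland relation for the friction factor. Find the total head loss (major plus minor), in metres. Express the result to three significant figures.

V = 4Q/(πD²) = 1.697 m/s; V²/2g = 0.1468 m
Re = 3.89×10^5, ε/D = 1.61×10^-4 → f = 0.01529 (Haaland)
Major: h_f = f(L/D)·V²/2g = 0.01529·2269·0.1468 = 5.092 m
Minor: ΣK = 3.04; h_m = ΣK·V²/2g = 0.4463 m
Total H_L = 5.092 + 0.4463 = 5.538 m

H_L ≈ 5.54 m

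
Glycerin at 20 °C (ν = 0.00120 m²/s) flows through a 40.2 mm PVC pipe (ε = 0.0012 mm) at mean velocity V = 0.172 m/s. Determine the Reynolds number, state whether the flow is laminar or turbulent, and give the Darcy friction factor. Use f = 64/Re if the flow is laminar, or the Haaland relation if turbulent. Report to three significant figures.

Re = VD/ν = 0.1720·0.0402/0.00120 = 5.76
Re < 2300 → laminar → f = 64/Re = 11.11

Re ≈ 5.76; laminar; f = 64/Re ≈ 11.1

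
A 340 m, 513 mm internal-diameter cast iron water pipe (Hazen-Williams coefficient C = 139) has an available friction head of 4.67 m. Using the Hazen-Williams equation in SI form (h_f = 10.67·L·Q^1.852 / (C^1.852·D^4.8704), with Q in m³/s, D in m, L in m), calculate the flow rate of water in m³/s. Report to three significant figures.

Q ≈ 0.661 m³/s

Rearranging: Q = [h_f·C^1.852·D^4.8704 / (10.67·L)]^(1/1.852)
Q = [4.67·139^1.852·0.513^4.8704 / (10.67·340)]^0.540 = 0.6607 m³/s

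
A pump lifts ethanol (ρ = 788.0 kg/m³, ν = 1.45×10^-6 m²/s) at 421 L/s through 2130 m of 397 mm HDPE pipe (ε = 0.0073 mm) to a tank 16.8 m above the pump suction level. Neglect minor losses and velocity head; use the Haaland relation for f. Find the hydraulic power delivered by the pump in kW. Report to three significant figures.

P_hyd ≈ 179 kW

V = 4Q/(πD²) = 3.401 m/s; Re = 9.31×10^5; ε/D = 1.84×10^-5; f = 0.01205
h_f = f(L/D)V²/2g = 38.13 m
Total head H = z + h_f = 16.8 + 38.13 = 54.93 m
P_hyd = ρgQH = 788.0·9.81·0.421·54.93 = 178.8 kW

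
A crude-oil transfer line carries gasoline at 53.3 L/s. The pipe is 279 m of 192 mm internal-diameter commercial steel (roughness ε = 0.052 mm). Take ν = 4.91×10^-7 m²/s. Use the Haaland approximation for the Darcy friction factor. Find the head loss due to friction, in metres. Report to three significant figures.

V = 4Q/(πD²) = 4·0.0533/(π·0.192²) = 1.841 m/s
Re = VD/ν = 1.841·0.192/4.91×10^-7 = 7.20×10^5 → turbulent
ε/D = 0.052/192 = 2.71×10^-4
Haaland: f = 0.01557
h_f = f(L/D)V²/(2g) = 0.01557·(279/0.192)·1.841²/(2·9.81) = 3.907 m

h_f ≈ 3.91 m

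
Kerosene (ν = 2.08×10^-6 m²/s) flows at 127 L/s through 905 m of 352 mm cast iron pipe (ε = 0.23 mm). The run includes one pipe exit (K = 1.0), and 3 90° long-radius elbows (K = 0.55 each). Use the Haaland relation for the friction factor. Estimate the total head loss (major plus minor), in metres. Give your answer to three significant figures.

V = 4Q/(πD²) = 1.305 m/s; V²/2g = 0.08681 m
Re = 2.21×10^5, ε/D = 6.53×10^-4 → f = 0.01927 (Haaland)
Major: h_f = f(L/D)·V²/2g = 0.01927·2571·0.08681 = 4.301 m
Minor: ΣK = 2.65; h_m = ΣK·V²/2g = 0.2300 m
Total H_L = 4.301 + 0.2300 = 4.531 m

H_L ≈ 4.53 m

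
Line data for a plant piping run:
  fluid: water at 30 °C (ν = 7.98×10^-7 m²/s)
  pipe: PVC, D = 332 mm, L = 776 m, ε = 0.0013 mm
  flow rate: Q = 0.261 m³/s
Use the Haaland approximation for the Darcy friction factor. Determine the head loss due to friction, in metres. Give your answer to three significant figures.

h_f ≈ 12.2 m

V = 4Q/(πD²) = 4·0.261/(π·0.332²) = 3.015 m/s
Re = VD/ν = 3.015·0.332/7.98×10^-7 = 1.25×10^6 → turbulent
ε/D = 0.0013/332 = 3.92×10^-6
Haaland: f = 0.01123
h_f = f(L/D)V²/(2g) = 0.01123·(776/0.332)·3.015²/(2·9.81) = 12.16 m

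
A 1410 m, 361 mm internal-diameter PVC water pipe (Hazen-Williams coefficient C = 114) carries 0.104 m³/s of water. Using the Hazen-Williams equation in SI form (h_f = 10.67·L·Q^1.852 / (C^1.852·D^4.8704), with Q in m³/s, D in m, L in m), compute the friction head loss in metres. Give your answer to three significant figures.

h_f = 10.67·1410·0.104^1.852 / (114^1.852·0.361^4.8704) = 5.043 m

h_f ≈ 5.04 m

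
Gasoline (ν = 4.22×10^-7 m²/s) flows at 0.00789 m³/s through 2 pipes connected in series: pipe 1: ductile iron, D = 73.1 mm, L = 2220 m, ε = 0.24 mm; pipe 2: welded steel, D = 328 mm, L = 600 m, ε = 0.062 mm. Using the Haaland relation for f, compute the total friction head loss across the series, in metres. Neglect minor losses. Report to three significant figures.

Pipe 1: V = 1.880 m/s, Re = 3.26×10^5, ε/D = 0.00328, f = 0.02725, h_1 = f(L/D)V²/2g = 149.1 m
Pipe 2: V = 0.09338 m/s, Re = 7.26×10^4, ε/D = 1.89×10^-4, f = 0.01979, h_2 = f(L/D)V²/2g = 0.01608 m
Series → Q common, losses add: H = Σh = 149.1 m

H ≈ 149 m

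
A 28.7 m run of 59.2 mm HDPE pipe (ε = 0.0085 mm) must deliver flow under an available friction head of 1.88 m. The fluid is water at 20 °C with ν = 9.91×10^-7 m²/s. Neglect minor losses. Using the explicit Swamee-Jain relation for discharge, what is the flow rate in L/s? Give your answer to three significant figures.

Swamee-Jain (Type II): Q = -0.965·√(gD⁵h_f/L)·ln[ε/(3.7D) + √(3.17ν²L/(gD³h_f))]
√(gD⁵h_f/L) = √(9.81·0.0592⁵·1.88/28.7) = 6.836×10^-4
ε/(3.7D) = 3.88×10^-5; √(3.17ν²L/(gD³h_f)) = 1.53×10^-4
Q = -0.965·6.836×10^-4·ln(1.916×10^-4) = 0.005646 m³/s
Check: V = 2.05 m/s, Re = 1.23×10^5, f = 0.01805, h_f = 1.88 m ≈ 1.88 m ✓

Q ≈ 5.65 L/s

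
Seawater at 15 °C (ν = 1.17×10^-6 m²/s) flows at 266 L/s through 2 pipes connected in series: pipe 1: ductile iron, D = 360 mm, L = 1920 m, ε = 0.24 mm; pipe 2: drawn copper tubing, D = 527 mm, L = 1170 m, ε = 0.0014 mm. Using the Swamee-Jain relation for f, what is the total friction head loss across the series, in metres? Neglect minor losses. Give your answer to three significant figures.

Pipe 1: V = 2.613 m/s, Re = 8.04×10^5, ε/D = 6.67×10^-4, f = 0.01844, h_1 = f(L/D)V²/2g = 34.23 m
Pipe 2: V = 1.219 m/s, Re = 5.49×10^5, ε/D = 2.66×10^-6, f = 0.01292, h_2 = f(L/D)V²/2g = 2.174 m
Series → Q common, losses add: H = Σh = 36.41 m

H ≈ 36.4 m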